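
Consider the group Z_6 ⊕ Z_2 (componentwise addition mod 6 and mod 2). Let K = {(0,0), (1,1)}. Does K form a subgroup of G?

(1,1) ∈ K but its inverse (5,1) ∉ K, so K is not a subgroup.

No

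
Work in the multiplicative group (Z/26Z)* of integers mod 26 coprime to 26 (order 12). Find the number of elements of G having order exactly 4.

2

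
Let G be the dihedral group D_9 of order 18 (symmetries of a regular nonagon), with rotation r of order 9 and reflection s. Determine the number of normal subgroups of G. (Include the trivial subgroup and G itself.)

G has 16 subgroups. Checking conjugation-invariance by order — order 1: 1/1 normal; order 2: 0/9 normal; order 3: 1/1 normal; order 6: 0/3 normal; order 9: 1/1 normal; order 18: 1/1 normal.
Total normal subgroups: 4.

4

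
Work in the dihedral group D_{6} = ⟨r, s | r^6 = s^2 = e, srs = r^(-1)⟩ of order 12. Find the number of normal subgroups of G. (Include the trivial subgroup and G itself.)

G has 16 subgroups. Checking conjugation-invariance by order — order 1: 1/1 normal; order 2: 1/7 normal; order 3: 1/1 normal; order 4: 0/3 normal; order 6: 3/3 normal; order 12: 1/1 normal.
Total normal subgroups: 7.

7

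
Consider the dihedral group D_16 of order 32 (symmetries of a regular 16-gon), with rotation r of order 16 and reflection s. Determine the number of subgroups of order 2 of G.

|G| = 32 and 2 | 32, so subgroups of order 2 are possible by Lagrange.
The subgroups of order 2 are: {e, r^10s}; {e, r^11s}; {e, r^12s}; {e, r^13s}; … (17 in all).
So G has 17 subgroups of order 2.

17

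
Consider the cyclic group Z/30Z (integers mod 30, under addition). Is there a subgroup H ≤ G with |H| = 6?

Yes

6 | 30. A subgroup of order 6 is {0, 5, 10, 15, 20, 25}.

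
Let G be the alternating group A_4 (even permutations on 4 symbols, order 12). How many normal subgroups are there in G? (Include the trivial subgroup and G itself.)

G has 10 subgroups. Checking conjugation-invariance by order — order 1: 1/1 normal; order 2: 0/3 normal; order 3: 0/4 normal; order 4: 1/1 normal; order 12: 1/1 normal.
Total normal subgroups: 3.

3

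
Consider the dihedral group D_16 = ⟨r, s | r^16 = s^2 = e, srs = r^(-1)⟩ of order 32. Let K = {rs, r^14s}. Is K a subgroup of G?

No

The identity e ∉ K, so K is not a subgroup.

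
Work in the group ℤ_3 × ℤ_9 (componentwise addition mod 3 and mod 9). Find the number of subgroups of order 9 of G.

4

|G| = 27 and 9 | 27, so subgroups of order 9 are possible by Lagrange.
The subgroups of order 9 are: {(0,0), (0,1), (0,2), (0,3), (0,4), (0,5), (0,6), (0,7), (0,8)}; {(0,0), (0,3), (0,6), (1,0), (1,3), (1,6), (2,0), (2,3), (2,6)}; {(0,0), (0,3), (0,6), (1,1), (1,4), (1,7), (2,2), (2,5), (2,8)}; {(0,0), (0,3), (0,6), (1,2), (1,5), (1,8), (2,1), (2,4), (2,7)}.
So G has 4 subgroups of order 9.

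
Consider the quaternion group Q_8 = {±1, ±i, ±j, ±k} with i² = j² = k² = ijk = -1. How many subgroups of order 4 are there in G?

3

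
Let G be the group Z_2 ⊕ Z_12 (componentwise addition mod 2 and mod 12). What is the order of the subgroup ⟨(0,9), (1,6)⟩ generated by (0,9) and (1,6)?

8

|⟨(0,9)⟩| = 4 and |⟨(1,6)⟩| = 2, so |H| is a multiple of lcm(4, 2) = 4 and divides |G| = 24.
Closing under the operation: H = {(0,0), (0,3), (0,6), (0,9), (1,0), (1,3), (1,6), (1,9)}, so |H| = 8.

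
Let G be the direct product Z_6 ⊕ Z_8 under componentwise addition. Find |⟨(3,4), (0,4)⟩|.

|⟨(3,4)⟩| = 2 and |⟨(0,4)⟩| = 2, so |H| is a multiple of lcm(2, 2) = 2 and divides |G| = 48.
Closing under the operation: H = {(0,0), (0,4), (3,0), (3,4)}, so |H| = 4.

4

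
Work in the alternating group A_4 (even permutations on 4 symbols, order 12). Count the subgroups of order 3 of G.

4

|G| = 12 and 3 | 12, so subgroups of order 3 are possible by Lagrange.
The subgroups of order 3 are: {e, (1 2 3), (1 3 2)}; {e, (1 2 4), (1 4 2)}; {e, (1 3 4), (1 4 3)}; {e, (2 3 4), (2 4 3)}.
So G has 4 subgroups of order 3.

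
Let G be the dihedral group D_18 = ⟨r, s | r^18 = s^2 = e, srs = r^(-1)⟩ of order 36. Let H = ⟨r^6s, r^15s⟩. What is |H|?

|⟨r^6s⟩| = 2 and |⟨r^15s⟩| = 2, so |H| is a multiple of lcm(2, 2) = 2 and divides |G| = 36.
Closing under the operation: H = {e, r^9, r^6s, r^15s}, so |H| = 4.

4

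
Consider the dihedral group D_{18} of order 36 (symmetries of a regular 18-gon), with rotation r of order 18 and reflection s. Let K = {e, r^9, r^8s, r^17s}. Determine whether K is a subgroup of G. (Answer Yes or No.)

|K| = 4 divides |G| = 36, consistent with Lagrange.
K contains the identity, every element's inverse is in K, and K is closed under ·: it is a subgroup.

Yes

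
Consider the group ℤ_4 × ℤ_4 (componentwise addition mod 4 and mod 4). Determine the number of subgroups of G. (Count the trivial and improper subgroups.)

15

|G| = 16, so by Lagrange every subgroup order divides 16. Divisors: 1, 2, 4, 8, 16.
Subgroups by order — order 1: 1; order 2: 3; order 4: 7; order 8: 3; order 16: 1.
Total: 1 + 3 + 7 + 3 + 1 = 15.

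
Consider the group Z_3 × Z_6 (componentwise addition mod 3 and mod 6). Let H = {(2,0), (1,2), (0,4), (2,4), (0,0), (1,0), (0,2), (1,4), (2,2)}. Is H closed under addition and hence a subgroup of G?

Yes

|H| = 9 divides |G| = 18, consistent with Lagrange.
H contains the identity, every element's inverse is in H, and H is closed under +: it is a subgroup.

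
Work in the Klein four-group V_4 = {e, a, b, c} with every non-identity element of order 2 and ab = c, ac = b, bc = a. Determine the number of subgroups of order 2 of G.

3

|G| = 4 and 2 | 4, so subgroups of order 2 are possible by Lagrange.
The subgroups of order 2 are: {e, a}; {e, b}; {e, c}.
So G has 3 subgroups of order 2.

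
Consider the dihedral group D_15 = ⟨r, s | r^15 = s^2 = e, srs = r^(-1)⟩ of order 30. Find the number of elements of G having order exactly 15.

8

The elements of order 15 are: r, r^2, r^4, r^7, r^8, r^11, r^13, r^14.
That's 8.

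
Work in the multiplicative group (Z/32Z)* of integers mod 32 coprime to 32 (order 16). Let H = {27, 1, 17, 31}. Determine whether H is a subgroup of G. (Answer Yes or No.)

No

27 ∈ H but its inverse 19 ∉ H, so H is not a subgroup.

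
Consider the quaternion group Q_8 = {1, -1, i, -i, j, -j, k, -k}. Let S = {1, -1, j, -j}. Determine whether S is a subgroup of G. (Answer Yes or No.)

|S| = 4 divides |G| = 8, consistent with Lagrange.
S contains the identity, every element's inverse is in S, and S is closed under ·: it is a subgroup.
In fact S = ⟨j⟩.

Yes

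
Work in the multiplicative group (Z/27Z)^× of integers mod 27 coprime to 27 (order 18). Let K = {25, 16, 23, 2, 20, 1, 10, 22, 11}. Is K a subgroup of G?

2 ∈ K but its inverse 14 ∉ K, so K is not a subgroup.

No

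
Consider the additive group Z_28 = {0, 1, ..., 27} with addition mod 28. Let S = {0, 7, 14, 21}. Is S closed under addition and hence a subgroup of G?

|S| = 4 divides |G| = 28, consistent with Lagrange.
S contains the identity, every element's inverse is in S, and S is closed under +: it is a subgroup.
In fact S = ⟨21⟩.

Yes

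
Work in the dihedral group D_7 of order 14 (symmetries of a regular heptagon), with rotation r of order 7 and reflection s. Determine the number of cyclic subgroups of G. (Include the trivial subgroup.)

9

A cyclic subgroup of order d is generated by each of its φ(d) elements of order d, so the cyclic subgroups of order d number (#elements of order d)/φ(d).
Cyclic subgroups by order — order 1: 1; order 2: 7; order 7: 1.
Total: 9.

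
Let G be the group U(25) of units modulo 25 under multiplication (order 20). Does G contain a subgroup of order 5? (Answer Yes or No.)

5 | 20. A subgroup of order 5 is {1, 6, 11, 16, 21}.

Yes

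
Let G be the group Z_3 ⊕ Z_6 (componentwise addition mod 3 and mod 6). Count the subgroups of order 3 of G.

4

|G| = 18 and 3 | 18, so subgroups of order 3 are possible by Lagrange.
The subgroups of order 3 are: {(0,0), (0,2), (0,4)}; {(0,0), (1,0), (2,0)}; {(0,0), (1,2), (2,4)}; {(0,0), (1,4), (2,2)}.
So G has 4 subgroups of order 3.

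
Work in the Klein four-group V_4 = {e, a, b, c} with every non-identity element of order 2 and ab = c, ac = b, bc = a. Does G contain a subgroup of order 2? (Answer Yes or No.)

Yes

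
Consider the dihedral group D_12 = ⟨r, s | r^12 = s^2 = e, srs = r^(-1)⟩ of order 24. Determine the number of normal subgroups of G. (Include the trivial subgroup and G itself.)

9

G has 34 subgroups. Checking conjugation-invariance by order — order 1: 1/1 normal; order 2: 1/13 normal; order 3: 1/1 normal; order 4: 1/7 normal; order 6: 1/5 normal; order 8: 0/3 normal; order 12: 3/3 normal; order 24: 1/1 normal.
Total normal subgroups: 9.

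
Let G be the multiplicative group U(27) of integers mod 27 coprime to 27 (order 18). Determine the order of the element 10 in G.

3

Compute successive powers of 10 mod 27: 10, 19, 1; 10^3 ≡ 1 (mod 27).
So |⟨10⟩| = 3.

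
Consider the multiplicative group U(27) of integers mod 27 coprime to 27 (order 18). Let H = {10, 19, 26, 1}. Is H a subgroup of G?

|H| = 4 does not divide |G| = 18, so by Lagrange H is not a subgroup.

No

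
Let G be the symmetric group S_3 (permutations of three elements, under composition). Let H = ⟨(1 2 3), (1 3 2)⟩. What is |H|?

3

|⟨(1 2 3)⟩| = 3 and |⟨(1 3 2)⟩| = 3, so |H| is a multiple of lcm(3, 3) = 3 and divides |G| = 6.
Closing under the operation: H = {e, (1 2 3), (1 3 2)}, so |H| = 3.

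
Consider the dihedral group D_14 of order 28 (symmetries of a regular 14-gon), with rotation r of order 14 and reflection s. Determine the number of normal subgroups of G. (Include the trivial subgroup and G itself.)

7

G has 28 subgroups. Checking conjugation-invariance by order — order 1: 1/1 normal; order 2: 1/15 normal; order 4: 0/7 normal; order 7: 1/1 normal; order 14: 3/3 normal; order 28: 1/1 normal.
Total normal subgroups: 7.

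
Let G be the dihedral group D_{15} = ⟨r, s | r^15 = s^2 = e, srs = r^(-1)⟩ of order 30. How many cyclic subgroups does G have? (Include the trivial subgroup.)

19

Group the elements of G by the cyclic subgroup they generate; each cyclic subgroup of order d accounts for φ(d) elements.
Cyclic subgroups by order — order 1: 1; order 2: 15; order 3: 1; order 5: 1; order 15: 1.
Total: 19.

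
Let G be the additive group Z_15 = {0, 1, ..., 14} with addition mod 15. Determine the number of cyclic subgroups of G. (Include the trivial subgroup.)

4

Each element a generates a cyclic subgroup ⟨a⟩; distinct elements may generate the same one (a cyclic group of order d has φ(d) generators).
Cyclic subgroups by order — order 1: 1; order 3: 1; order 5: 1; order 15: 1.
Total: 4.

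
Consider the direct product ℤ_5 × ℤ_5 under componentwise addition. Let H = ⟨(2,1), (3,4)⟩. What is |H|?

5

|⟨(2,1)⟩| = 5 and |⟨(3,4)⟩| = 5, so |H| is a multiple of lcm(5, 5) = 5 and divides |G| = 25.
Closing under the operation: H = {(0,0), (1,3), (2,1), (3,4), (4,2)}, so |H| = 5.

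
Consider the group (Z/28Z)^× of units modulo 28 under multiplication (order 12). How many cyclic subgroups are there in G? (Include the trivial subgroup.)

8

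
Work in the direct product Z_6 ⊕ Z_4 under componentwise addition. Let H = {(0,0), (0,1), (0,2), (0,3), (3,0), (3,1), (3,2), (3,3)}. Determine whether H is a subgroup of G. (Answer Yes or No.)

|H| = 8 divides |G| = 24, consistent with Lagrange.
H contains the identity, every element's inverse is in H, and H is closed under +: it is a subgroup.

Yes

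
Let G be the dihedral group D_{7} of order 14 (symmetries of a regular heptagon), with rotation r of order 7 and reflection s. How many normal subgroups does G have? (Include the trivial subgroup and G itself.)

G has 10 subgroups. Checking conjugation-invariance by order — order 1: 1/1 normal; order 2: 0/7 normal; order 7: 1/1 normal; order 14: 1/1 normal.
Total normal subgroups: 3.

3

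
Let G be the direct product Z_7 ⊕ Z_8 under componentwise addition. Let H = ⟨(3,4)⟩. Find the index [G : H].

4

|⟨(3,4)⟩| = 14 and |G| = 56.
By Lagrange, [G : H] = |G|/|H| = 56/14 = 4.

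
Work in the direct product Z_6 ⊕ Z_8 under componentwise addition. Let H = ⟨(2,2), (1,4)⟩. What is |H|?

|⟨(2,2)⟩| = 12 and |⟨(1,4)⟩| = 6, so |H| is a multiple of lcm(12, 6) = 12 and divides |G| = 48.
Closing under the operation: H = {(0,0), (0,2), (0,4), (0,6), (1,0), (1,2), (1,4), (1,6), (2,0), (2,2), (2,4), (2,6), (3,0), (3,2), (3,4), (3,6), (4,0), (4,2), (4,4), (4,6), (5,0), (5,2), (5,4), (5,6)}, so |H| = 24.

24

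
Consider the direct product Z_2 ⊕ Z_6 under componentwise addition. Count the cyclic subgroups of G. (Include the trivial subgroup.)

A cyclic subgroup of order d is generated by each of its φ(d) elements of order d, so the cyclic subgroups of order d number (#elements of order d)/φ(d).
Cyclic subgroups by order — order 1: 1; order 2: 3; order 3: 1; order 6: 3.
Total: 8.

8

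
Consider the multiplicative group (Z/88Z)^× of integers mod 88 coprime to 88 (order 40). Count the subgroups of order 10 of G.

|G| = 40 and 10 | 40, so subgroups of order 10 are possible by Lagrange.
The subgroups of order 10 are: {1, 9, 13, 21, 25, 29, 49, 61, 81, 85}; {1, 9, 15, 23, 25, 31, 47, 49, 71, 81}; {1, 9, 17, 25, 41, 49, 57, 65, 73, 81}; {1, 9, 19, 25, 35, 43, 49, 51, 81, 83}; … (7 in all).
So G has 7 subgroups of order 10.

7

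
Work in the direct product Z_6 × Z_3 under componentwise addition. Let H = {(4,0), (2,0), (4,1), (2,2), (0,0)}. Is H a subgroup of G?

No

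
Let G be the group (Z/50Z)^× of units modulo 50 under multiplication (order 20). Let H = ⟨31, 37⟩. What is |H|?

20

|⟨31⟩| = 5 and |⟨37⟩| = 20, so |H| is a multiple of lcm(5, 20) = 20 and divides |G| = 20.
Closing {31, 37} under the group operation gives all of G, so |H| = 20.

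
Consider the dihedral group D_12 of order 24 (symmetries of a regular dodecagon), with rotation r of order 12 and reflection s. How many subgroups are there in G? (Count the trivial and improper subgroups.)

34

|G| = 24, so by Lagrange every subgroup order divides 24. Divisors: 1, 2, 3, 4, 6, 8, 12, 24.
Subgroups by order — order 1: 1; order 2: 13; order 3: 1; order 4: 7; order 6: 5; order 8: 3; order 12: 3; order 24: 1.
Total: 1 + 13 + 1 + 7 + 5 + 3 + 3 + 1 = 34.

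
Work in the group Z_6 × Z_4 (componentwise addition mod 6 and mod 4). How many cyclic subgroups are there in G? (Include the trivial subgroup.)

12

A cyclic subgroup of order d is generated by each of its φ(d) elements of order d, so the cyclic subgroups of order d number (#elements of order d)/φ(d).
Cyclic subgroups by order — order 1: 1; order 2: 3; order 3: 1; order 4: 2; order 6: 3; order 12: 2.
Total: 12.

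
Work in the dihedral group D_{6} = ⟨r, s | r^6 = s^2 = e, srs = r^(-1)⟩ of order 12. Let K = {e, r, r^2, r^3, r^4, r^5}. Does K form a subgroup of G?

|K| = 6 divides |G| = 12, consistent with Lagrange.
K contains the identity, every element's inverse is in K, and K is closed under ·: it is a subgroup.
In fact K = ⟨r^5⟩.

Yes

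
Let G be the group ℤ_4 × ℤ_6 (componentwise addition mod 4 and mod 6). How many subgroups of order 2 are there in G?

3

|G| = 24 and 2 | 24, so subgroups of order 2 are possible by Lagrange.
The subgroups of order 2 are: {(0,0), (0,3)}; {(0,0), (2,0)}; {(0,0), (2,3)}.
So G has 3 subgroups of order 2.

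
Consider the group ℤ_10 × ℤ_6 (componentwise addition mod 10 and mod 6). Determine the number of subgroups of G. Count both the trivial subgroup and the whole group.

20

|G| = 60, so by Lagrange every subgroup order divides 60. Divisors: 1, 2, 3, 4, 5, 6, 10, 12, 15, 20, 30, 60.
Subgroups by order — order 1: 1; order 2: 3; order 3: 1; order 4: 1; order 5: 1; order 6: 3; order 10: 3; order 12: 1; order 15: 1; order 20: 1; order 30: 3; order 60: 1.
Total: 1 + 3 + 1 + 1 + 1 + 3 + 3 + 1 + 1 + 1 + 3 + 1 = 20.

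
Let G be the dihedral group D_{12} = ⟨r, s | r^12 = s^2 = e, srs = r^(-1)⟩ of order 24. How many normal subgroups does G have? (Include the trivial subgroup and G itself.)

G has 34 subgroups. Checking conjugation-invariance by order — order 1: 1/1 normal; order 2: 1/13 normal; order 3: 1/1 normal; order 4: 1/7 normal; order 6: 1/5 normal; order 8: 0/3 normal; order 12: 3/3 normal; order 24: 1/1 normal.
Total normal subgroups: 9.

9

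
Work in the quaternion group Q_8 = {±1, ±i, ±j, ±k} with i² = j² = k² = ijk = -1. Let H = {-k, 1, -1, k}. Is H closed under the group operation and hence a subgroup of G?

Yes

|H| = 4 divides |G| = 8, consistent with Lagrange.
H contains the identity, every element's inverse is in H, and H is closed under ·: it is a subgroup.
In fact H = ⟨-k⟩.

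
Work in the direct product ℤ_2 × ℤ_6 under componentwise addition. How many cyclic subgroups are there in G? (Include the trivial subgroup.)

8

Each element a generates a cyclic subgroup ⟨a⟩; distinct elements may generate the same one (a cyclic group of order d has φ(d) generators).
Cyclic subgroups by order — order 1: 1; order 2: 3; order 3: 1; order 6: 3.
Total: 8.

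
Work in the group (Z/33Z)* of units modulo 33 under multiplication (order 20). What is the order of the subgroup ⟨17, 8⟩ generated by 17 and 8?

|⟨17⟩| = 10 and |⟨8⟩| = 10, so |H| is a multiple of lcm(10, 10) = 10 and divides |G| = 20.
Closing under the operation: H = {1, 2, 4, 8, 16, 17, 25, 29, 31, 32}, so |H| = 10.

10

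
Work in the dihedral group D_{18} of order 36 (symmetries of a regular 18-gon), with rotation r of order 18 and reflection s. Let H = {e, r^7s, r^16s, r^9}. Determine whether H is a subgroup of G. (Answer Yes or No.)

|H| = 4 divides |G| = 36, consistent with Lagrange.
H contains the identity, every element's inverse is in H, and H is closed under ·: it is a subgroup.

Yes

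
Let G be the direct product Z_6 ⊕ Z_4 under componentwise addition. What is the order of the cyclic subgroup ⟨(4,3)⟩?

12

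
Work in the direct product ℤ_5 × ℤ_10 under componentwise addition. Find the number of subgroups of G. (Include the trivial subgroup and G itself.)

|G| = 50, so by Lagrange every subgroup order divides 50. Divisors: 1, 2, 5, 10, 25, 50.
Subgroups by order — order 1: 1; order 2: 1; order 5: 6; order 10: 6; order 25: 1; order 50: 1.
Total: 1 + 1 + 6 + 6 + 1 + 1 = 16.

16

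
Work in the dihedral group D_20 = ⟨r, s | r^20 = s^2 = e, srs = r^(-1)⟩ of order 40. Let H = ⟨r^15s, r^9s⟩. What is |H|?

20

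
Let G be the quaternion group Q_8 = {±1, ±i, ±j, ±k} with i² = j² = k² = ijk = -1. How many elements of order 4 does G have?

The elements of order 4 are: i, -i, j, -j, k, -k.
That's 6.

6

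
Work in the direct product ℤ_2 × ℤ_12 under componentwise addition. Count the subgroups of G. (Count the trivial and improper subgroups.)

16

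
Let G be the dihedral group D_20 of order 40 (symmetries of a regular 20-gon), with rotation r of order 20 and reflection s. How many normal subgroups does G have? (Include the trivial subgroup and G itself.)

9

G has 48 subgroups. Checking conjugation-invariance by order — order 1: 1/1 normal; order 2: 1/21 normal; order 4: 1/11 normal; order 5: 1/1 normal; order 8: 0/5 normal; order 10: 1/5 normal; order 20: 3/3 normal; order 40: 1/1 normal.
Total normal subgroups: 9.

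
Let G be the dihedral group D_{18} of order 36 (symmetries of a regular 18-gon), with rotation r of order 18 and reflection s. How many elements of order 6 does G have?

2

The elements of order 6 are: r^3, r^15.
That's 2.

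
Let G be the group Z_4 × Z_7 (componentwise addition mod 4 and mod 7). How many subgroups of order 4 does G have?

1

|G| = 28 and 4 | 28, so subgroups of order 4 are possible by Lagrange.
The subgroups of order 4 are: {(0,0), (1,0), (2,0), (3,0)}.
So G has 1 subgroup of order 4.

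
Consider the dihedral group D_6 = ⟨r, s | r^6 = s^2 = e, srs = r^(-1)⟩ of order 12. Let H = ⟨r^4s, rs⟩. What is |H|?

4

|⟨r^4s⟩| = 2 and |⟨rs⟩| = 2, so |H| is a multiple of lcm(2, 2) = 2 and divides |G| = 12.
Closing under the operation: H = {e, r^3, rs, r^4s}, so |H| = 4.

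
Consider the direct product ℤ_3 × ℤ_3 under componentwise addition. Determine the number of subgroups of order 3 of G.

4

|G| = 9 and 3 | 9, so subgroups of order 3 are possible by Lagrange.
The subgroups of order 3 are: {(0,0), (0,1), (0,2)}; {(0,0), (1,0), (2,0)}; {(0,0), (1,1), (2,2)}; {(0,0), (1,2), (2,1)}.
So G has 4 subgroups of order 3.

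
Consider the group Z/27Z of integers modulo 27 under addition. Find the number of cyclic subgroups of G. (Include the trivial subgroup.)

A cyclic subgroup of order d is generated by each of its φ(d) elements of order d, so the cyclic subgroups of order d number (#elements of order d)/φ(d).
Cyclic subgroups by order — order 1: 1; order 3: 1; order 9: 1; order 27: 1.
Total: 4.

4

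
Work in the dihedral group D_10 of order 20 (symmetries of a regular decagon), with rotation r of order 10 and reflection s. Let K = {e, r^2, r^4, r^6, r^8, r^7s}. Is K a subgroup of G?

No

|K| = 6 does not divide |G| = 20, so by Lagrange K is not a subgroup.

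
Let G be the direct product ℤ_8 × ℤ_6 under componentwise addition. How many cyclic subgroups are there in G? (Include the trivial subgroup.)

16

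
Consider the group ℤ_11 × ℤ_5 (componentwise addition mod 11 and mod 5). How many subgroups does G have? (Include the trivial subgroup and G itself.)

|G| = 55, so by Lagrange every subgroup order divides 55. Divisors: 1, 5, 11, 55.
Subgroups by order — order 1: 1; order 5: 1; order 11: 1; order 55: 1.
Total: 1 + 1 + 1 + 1 = 4.

4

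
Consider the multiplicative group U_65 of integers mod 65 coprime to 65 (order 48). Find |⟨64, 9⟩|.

|⟨64⟩| = 2 and |⟨9⟩| = 6, so |H| is a multiple of lcm(2, 6) = 6 and divides |G| = 48.
Closing under the operation: H = {1, 4, 9, 14, 16, 29, 36, 49, 51, 56, 61, 64}, so |H| = 12.

12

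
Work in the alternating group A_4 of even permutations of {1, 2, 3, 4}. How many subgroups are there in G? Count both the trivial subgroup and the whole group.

10

|G| = 12, so by Lagrange every subgroup order divides 12. Divisors: 1, 2, 3, 4, 6, 12.
Subgroups by order — order 1: 1; order 2: 3; order 3: 4; order 4: 1; order 6: 0; order 12: 1.
Total: 1 + 3 + 4 + 1 + 0 + 1 = 10.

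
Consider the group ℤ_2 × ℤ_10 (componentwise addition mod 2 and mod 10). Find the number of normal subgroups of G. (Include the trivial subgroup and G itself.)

10

G is abelian, so every subgroup is normal.
G has 10 subgroups in total, hence 10 normal subgroups.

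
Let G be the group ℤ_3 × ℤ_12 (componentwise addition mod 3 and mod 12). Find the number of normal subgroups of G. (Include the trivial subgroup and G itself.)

G is abelian, so every subgroup is normal.
G has 18 subgroups in total, hence 18 normal subgroups.

18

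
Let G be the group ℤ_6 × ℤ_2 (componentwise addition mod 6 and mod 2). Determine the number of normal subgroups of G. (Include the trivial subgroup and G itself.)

10

G is abelian, so every subgroup is normal.
G has 10 subgroups in total, hence 10 normal subgroups.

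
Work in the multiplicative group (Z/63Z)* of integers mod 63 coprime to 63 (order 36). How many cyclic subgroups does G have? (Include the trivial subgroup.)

A cyclic subgroup of order d is generated by each of its φ(d) elements of order d, so the cyclic subgroups of order d number (#elements of order d)/φ(d).
Cyclic subgroups by order — order 1: 1; order 2: 3; order 3: 4; order 6: 12.
Total: 20.

20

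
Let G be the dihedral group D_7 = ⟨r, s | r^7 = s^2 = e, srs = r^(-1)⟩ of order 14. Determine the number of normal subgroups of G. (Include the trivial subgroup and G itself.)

3

G has 10 subgroups. Checking conjugation-invariance by order — order 1: 1/1 normal; order 2: 0/7 normal; order 7: 1/1 normal; order 14: 1/1 normal.
Total normal subgroups: 3.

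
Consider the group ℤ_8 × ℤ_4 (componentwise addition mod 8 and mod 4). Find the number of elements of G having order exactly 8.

An element (a,b) has order lcm(ord(a), ord(b)); count pairs with lcm equal to 8.
Enumerating gives 16 such elements.

16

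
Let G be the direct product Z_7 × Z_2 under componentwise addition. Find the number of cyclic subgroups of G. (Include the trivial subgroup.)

4

Group the elements of G by the cyclic subgroup they generate; each cyclic subgroup of order d accounts for φ(d) elements.
Cyclic subgroups by order — order 1: 1; order 2: 1; order 7: 1; order 14: 1.
Total: 4.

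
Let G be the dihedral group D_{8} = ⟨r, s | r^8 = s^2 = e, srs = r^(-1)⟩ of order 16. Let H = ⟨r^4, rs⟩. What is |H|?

4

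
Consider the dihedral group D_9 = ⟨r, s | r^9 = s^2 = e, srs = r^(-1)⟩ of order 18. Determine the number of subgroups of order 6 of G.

3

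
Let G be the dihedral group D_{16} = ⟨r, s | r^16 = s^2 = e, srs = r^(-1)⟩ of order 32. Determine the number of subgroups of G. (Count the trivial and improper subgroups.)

|G| = 32, so by Lagrange every subgroup order divides 32. Divisors: 1, 2, 4, 8, 16, 32.
Subgroups by order — order 1: 1; order 2: 17; order 4: 9; order 8: 5; order 16: 3; order 32: 1.
Total: 1 + 17 + 9 + 5 + 3 + 1 = 36.

36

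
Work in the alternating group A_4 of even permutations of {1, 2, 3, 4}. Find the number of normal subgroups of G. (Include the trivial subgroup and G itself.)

G has 10 subgroups. Checking conjugation-invariance by order — order 1: 1/1 normal; order 2: 0/3 normal; order 3: 0/4 normal; order 4: 1/1 normal; order 12: 1/1 normal.
Total normal subgroups: 3.

3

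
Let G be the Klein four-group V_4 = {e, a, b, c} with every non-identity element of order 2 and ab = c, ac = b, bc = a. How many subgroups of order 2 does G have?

3

|G| = 4 and 2 | 4, so subgroups of order 2 are possible by Lagrange.
The subgroups of order 2 are: {e, a}; {e, b}; {e, c}.
So G has 3 subgroups of order 2.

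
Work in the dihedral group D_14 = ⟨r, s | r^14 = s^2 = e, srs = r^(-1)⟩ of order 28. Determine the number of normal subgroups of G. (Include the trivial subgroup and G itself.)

7

G has 28 subgroups. Checking conjugation-invariance by order — order 1: 1/1 normal; order 2: 1/15 normal; order 4: 0/7 normal; order 7: 1/1 normal; order 14: 3/3 normal; order 28: 1/1 normal.
Total normal subgroups: 7.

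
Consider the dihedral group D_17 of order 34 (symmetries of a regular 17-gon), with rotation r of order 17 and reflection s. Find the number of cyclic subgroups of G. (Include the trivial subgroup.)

19

Group the elements of G by the cyclic subgroup they generate; each cyclic subgroup of order d accounts for φ(d) elements.
Cyclic subgroups by order — order 1: 1; order 2: 17; order 17: 1.
Total: 19.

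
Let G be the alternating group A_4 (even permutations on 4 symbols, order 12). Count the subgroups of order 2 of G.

3

|G| = 12 and 2 | 12, so subgroups of order 2 are possible by Lagrange.
The subgroups of order 2 are: {e, (1 2)(3 4)}; {e, (1 3)(2 4)}; {e, (1 4)(2 3)}.
So G has 3 subgroups of order 2.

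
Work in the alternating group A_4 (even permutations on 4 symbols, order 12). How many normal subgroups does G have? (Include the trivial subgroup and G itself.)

G has 10 subgroups. Checking conjugation-invariance by order — order 1: 1/1 normal; order 2: 0/3 normal; order 3: 0/4 normal; order 4: 1/1 normal; order 12: 1/1 normal.
Total normal subgroups: 3.

3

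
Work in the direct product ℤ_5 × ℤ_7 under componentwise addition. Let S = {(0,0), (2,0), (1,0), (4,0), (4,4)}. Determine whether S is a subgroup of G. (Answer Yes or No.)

No

(4,4) ∈ S but its inverse (1,3) ∉ S, so S is not a subgroup.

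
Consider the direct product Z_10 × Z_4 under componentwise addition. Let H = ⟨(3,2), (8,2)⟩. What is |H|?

20

|⟨(3,2)⟩| = 10 and |⟨(8,2)⟩| = 10, so |H| is a multiple of lcm(10, 10) = 10 and divides |G| = 40.
Closing under the operation: H = {(0,0), (0,2), (1,0), (1,2), (2,0), (2,2), (3,0), (3,2), (4,0), (4,2), (5,0), (5,2), (6,0), (6,2), (7,0), (7,2), (8,0), (8,2), (9,0), (9,2)}, so |H| = 20.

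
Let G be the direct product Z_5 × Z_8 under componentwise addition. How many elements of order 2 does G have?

An element (a,b) has order lcm(ord(a), ord(b)); count pairs with lcm equal to 2.
Enumerating gives 1 such elements.

1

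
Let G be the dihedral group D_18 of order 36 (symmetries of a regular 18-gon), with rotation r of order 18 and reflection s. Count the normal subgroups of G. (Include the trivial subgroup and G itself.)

9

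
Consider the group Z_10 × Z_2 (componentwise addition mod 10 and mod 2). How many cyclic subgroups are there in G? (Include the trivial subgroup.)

8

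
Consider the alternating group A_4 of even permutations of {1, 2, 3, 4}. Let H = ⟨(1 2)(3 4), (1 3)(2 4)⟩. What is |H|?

4

|⟨(1 2)(3 4)⟩| = 2 and |⟨(1 3)(2 4)⟩| = 2, so |H| is a multiple of lcm(2, 2) = 2 and divides |G| = 12.
Closing under the operation: H = {e, (1 2)(3 4), (1 3)(2 4), (1 4)(2 3)}, so |H| = 4.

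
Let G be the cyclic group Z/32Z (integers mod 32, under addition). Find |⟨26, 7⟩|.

|⟨26⟩| = 16 and |⟨7⟩| = 32, so |H| is a multiple of lcm(16, 32) = 32 and divides |G| = 32.
Closing {26, 7} under the group operation gives all of G, so |H| = 32.

32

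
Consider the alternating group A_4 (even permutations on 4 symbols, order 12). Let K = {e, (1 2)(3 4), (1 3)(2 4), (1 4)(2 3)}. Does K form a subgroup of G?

|K| = 4 divides |G| = 12, consistent with Lagrange.
K contains the identity, every element's inverse is in K, and K is closed under ∘: it is a subgroup.

Yes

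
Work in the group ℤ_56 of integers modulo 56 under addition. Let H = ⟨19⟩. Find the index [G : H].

|⟨19⟩| = 56 and |G| = 56.
By Lagrange, [G : H] = |G|/|H| = 56/56 = 1.

1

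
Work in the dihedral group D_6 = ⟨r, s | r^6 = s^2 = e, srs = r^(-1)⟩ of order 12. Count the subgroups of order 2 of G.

|G| = 12 and 2 | 12, so subgroups of order 2 are possible by Lagrange.
The subgroups of order 2 are: {e, r^2s}; {e, r^3}; {e, r^3s}; {e, r^4s}; … (7 in all).
So G has 7 subgroups of order 2.

7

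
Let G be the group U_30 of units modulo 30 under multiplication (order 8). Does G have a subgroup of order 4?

4 | 8. A subgroup of order 4 is {1, 11, 19, 29}.

Yes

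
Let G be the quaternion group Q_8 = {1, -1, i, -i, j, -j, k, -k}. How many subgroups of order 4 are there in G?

|G| = 8 and 4 | 8, so subgroups of order 4 are possible by Lagrange.
The subgroups of order 4 are: {1, -1, i, -i}; {1, -1, j, -j}; {1, -1, k, -k}.
So G has 3 subgroups of order 4.

3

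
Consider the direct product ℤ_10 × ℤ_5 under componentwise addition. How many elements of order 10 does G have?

24

An element (a,b) has order lcm(ord(a), ord(b)); count pairs with lcm equal to 10.
Enumerating gives 24 such elements.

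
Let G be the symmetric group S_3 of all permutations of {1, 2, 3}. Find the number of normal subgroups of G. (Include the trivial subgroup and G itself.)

3

G has 6 subgroups. Checking conjugation-invariance by order — order 1: 1/1 normal; order 2: 0/3 normal; order 3: 1/1 normal; order 6: 1/1 normal.
Total normal subgroups: 3.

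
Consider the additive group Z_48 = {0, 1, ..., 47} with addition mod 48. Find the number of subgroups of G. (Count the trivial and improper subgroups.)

10

Subgroups of the cyclic group Z_48 correspond bijectively to divisors of 48.
Divisors of 48: 1, 2, 3, 4, 6, 8, 12, 16, 24, 48.
So Z_48 has 10 subgroups.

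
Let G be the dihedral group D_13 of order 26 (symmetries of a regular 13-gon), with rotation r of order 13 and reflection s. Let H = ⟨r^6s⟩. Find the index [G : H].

|⟨r^6s⟩| = 2 and |G| = 26.
By Lagrange, [G : H] = |G|/|H| = 26/2 = 13.

13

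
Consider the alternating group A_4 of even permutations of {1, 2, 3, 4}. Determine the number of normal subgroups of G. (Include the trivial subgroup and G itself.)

3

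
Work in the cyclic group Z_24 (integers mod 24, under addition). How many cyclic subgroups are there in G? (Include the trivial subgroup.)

Group the elements of G by the cyclic subgroup they generate; each cyclic subgroup of order d accounts for φ(d) elements.
Cyclic subgroups by order — order 1: 1; order 2: 1; order 3: 1; order 4: 1; order 6: 1; order 8: 1; order 12: 1; order 24: 1.
Total: 8.

8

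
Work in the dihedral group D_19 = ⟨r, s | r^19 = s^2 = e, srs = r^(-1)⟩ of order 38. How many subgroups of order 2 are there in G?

19

|G| = 38 and 2 | 38, so subgroups of order 2 are possible by Lagrange.
The subgroups of order 2 are: {e, r^10s}; {e, r^11s}; {e, r^12s}; {e, r^13s}; … (19 in all).
So G has 19 subgroups of order 2.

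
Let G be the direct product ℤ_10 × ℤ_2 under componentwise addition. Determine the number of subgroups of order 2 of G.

3

|G| = 20 and 2 | 20, so subgroups of order 2 are possible by Lagrange.
The subgroups of order 2 are: {(0,0), (0,1)}; {(0,0), (5,0)}; {(0,0), (5,1)}.
So G has 3 subgroups of order 2.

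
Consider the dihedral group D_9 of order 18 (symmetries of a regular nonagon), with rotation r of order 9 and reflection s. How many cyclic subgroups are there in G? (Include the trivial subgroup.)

Each element a generates a cyclic subgroup ⟨a⟩; distinct elements may generate the same one (a cyclic group of order d has φ(d) generators).
Cyclic subgroups by order — order 1: 1; order 2: 9; order 3: 1; order 9: 1.
Total: 12.

12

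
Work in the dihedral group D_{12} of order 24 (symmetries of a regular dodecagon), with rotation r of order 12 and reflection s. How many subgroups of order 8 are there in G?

3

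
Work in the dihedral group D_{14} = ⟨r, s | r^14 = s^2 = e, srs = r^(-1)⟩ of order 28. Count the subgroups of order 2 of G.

15

|G| = 28 and 2 | 28, so subgroups of order 2 are possible by Lagrange.
The subgroups of order 2 are: {e, r^10s}; {e, r^11s}; {e, r^12s}; {e, r^13s}; … (15 in all).
So G has 15 subgroups of order 2.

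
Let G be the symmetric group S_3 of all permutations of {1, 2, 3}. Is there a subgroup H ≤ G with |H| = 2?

Yes

2 | 6. A subgroup of order 2 is {e, (1 2)}.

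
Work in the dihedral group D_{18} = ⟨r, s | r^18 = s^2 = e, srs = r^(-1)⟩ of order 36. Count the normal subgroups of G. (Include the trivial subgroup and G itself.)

G has 45 subgroups. Checking conjugation-invariance by order — order 1: 1/1 normal; order 2: 1/19 normal; order 3: 1/1 normal; order 4: 0/9 normal; order 6: 1/7 normal; order 9: 1/1 normal; order 12: 0/3 normal; order 18: 3/3 normal; order 36: 1/1 normal.
Total normal subgroups: 9.

9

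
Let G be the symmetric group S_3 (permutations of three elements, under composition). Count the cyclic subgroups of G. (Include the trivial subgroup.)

5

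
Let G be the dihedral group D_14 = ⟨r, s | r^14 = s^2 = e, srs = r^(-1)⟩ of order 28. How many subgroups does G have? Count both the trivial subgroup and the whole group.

|G| = 28, so by Lagrange every subgroup order divides 28. Divisors: 1, 2, 4, 7, 14, 28.
Subgroups by order — order 1: 1; order 2: 15; order 4: 7; order 7: 1; order 14: 3; order 28: 1.
Total: 1 + 15 + 7 + 1 + 3 + 1 = 28.

28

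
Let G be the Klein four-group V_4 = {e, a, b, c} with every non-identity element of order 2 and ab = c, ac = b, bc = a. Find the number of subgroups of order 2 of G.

|G| = 4 and 2 | 4, so subgroups of order 2 are possible by Lagrange.
The subgroups of order 2 are: {e, a}; {e, b}; {e, c}.
So G has 3 subgroups of order 2.

3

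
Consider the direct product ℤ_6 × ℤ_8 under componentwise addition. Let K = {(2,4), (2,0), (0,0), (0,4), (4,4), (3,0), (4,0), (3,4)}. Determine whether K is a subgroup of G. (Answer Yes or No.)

Closure fails: (4,4) + (3,4) = (1,0) ∉ K. So K is not a subgroup.

No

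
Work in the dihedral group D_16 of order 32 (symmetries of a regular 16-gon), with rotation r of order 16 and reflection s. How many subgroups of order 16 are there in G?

3

|G| = 32 and 16 | 32, so subgroups of order 16 are possible by Lagrange.
The subgroups of order 16 are: {e, r, r^2, r^3, r^4, r^5, r^6, r^7, r^8, r^9, r^10, r^11, r^12, r^13, r^14, r^15}; {e, r^2, r^4, r^6, r^8, r^10, r^12, r^14, s, r^2s, r^4s, r^6s, r^8s, r^10s, r^12s, r^14s}; {e, r^2, r^4, r^6, r^8, r^10, r^12, r^14, rs, r^3s, r^5s, r^7s, r^9s, r^11s, r^13s, r^15s}.
So G has 3 subgroups of order 16.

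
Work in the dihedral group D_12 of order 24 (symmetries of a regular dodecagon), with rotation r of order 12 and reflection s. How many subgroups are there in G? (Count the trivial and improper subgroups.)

|G| = 24, so by Lagrange every subgroup order divides 24. Divisors: 1, 2, 3, 4, 6, 8, 12, 24.
Subgroups by order — order 1: 1; order 2: 13; order 3: 1; order 4: 7; order 6: 5; order 8: 3; order 12: 3; order 24: 1.
Total: 1 + 13 + 1 + 7 + 5 + 3 + 3 + 1 = 34.

34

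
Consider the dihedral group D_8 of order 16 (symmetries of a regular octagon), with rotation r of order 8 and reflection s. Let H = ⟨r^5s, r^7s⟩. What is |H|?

8

|⟨r^5s⟩| = 2 and |⟨r^7s⟩| = 2, so |H| is a multiple of lcm(2, 2) = 2 and divides |G| = 16.
Closing under the operation: H = {e, r^2, r^4, r^6, rs, r^3s, r^5s, r^7s}, so |H| = 8.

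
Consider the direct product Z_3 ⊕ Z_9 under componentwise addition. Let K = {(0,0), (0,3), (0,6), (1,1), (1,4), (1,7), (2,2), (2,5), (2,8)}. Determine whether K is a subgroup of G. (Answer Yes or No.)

Yes

|K| = 9 divides |G| = 27, consistent with Lagrange.
K contains the identity, every element's inverse is in K, and K is closed under +: it is a subgroup.
In fact K = ⟨(1,1)⟩.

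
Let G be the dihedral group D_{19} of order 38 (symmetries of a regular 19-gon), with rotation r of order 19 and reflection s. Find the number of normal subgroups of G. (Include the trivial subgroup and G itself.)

G has 22 subgroups. Checking conjugation-invariance by order — order 1: 1/1 normal; order 2: 0/19 normal; order 19: 1/1 normal; order 38: 1/1 normal.
Total normal subgroups: 3.

3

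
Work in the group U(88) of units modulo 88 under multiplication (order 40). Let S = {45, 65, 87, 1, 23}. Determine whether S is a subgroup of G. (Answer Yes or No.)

Closure fails: 65 · 45 = 21 ∉ S. So S is not a subgroup.

No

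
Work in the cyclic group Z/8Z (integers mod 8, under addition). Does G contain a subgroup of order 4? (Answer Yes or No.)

4 | 8. A subgroup of order 4 is {0, 2, 4, 6}.

Yes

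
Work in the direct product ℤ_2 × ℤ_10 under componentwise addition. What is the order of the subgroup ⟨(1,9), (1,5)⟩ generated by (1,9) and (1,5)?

|⟨(1,9)⟩| = 10 and |⟨(1,5)⟩| = 2, so |H| is a multiple of lcm(10, 2) = 10 and divides |G| = 20.
Closing under the operation: H = {(0,0), (0,2), (0,4), (0,6), (0,8), (1,1), (1,3), (1,5), (1,7), (1,9)}, so |H| = 10.

10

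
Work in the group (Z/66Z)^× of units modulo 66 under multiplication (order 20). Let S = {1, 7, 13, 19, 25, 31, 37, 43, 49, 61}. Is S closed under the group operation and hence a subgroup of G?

Yes

|S| = 10 divides |G| = 20, consistent with Lagrange.
S contains the identity, every element's inverse is in S, and S is closed under ·: it is a subgroup.
In fact S = ⟨7⟩.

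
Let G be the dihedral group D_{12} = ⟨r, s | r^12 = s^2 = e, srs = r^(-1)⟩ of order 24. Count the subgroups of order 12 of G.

|G| = 24 and 12 | 24, so subgroups of order 12 are possible by Lagrange.
The subgroups of order 12 are: {e, r, r^2, r^3, r^4, r^5, r^6, r^7, r^8, r^9, r^10, r^11}; {e, r^2, r^4, r^6, r^8, r^10, s, r^2s, r^4s, r^6s, r^8s, r^10s}; {e, r^2, r^4, r^6, r^8, r^10, rs, r^3s, r^5s, r^7s, r^9s, r^11s}.
So G has 3 subgroups of order 12.

3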